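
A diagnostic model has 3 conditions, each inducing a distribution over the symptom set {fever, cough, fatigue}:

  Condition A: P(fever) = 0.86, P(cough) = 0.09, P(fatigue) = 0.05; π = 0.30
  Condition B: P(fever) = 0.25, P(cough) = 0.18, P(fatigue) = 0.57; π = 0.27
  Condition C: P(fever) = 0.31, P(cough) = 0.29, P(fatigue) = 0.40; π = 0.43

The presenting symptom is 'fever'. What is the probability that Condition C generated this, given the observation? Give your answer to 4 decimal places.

The responsibility of component k is π_k f_k(x) divided by Σ_j π_j f_j(x).
Component likelihoods at x = 'fever':
  p_A = 0.86
  p_B = 0.25
  p_C = 0.31
Weight by the priors:
  π_A·p_A = 0.30 × 0.86 = 0.258
  π_B·p_B = 0.27 × 0.25 = 0.0675
  π_C·p_C = 0.43 × 0.31 = 0.1333
Sum: 0.258 + 0.0675 + 0.1333 = 0.4588
P(Condition C | x) = 0.1333 / 0.4588 ≈ 0.2905

0.2905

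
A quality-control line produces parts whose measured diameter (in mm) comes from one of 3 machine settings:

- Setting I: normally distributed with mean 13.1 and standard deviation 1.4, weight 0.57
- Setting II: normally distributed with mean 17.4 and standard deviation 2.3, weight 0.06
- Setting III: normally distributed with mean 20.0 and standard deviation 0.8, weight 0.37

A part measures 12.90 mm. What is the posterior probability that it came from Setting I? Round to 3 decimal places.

P(component k | x) = P(Z=k)·f_k(x) / marginal(x), where marginal(x) = Σ_j P(Z=j)·f_j(x).
Normal densities:
  p_I = (1/(1.4·√(2π)))·exp(−(12.90−13.1)²/(2·1.4²)) = 0.284959·exp(-0.01020) = 0.282066
  p_II = (1/(2.3·√(2π)))·exp(−(12.90−17.4)²/(2·2.3²)) = 0.173453·exp(-1.91399) = 0.0255828
  p_III = (1/(0.8·√(2π)))·exp(−(12.90−20.0)²/(2·0.8²)) = 0.498678·exp(-39.38281) = 3.92719e-18
Multiply by the mixture weights:
  P(Z=I)·p_I = 0.57 × 0.282066 = 0.160778
  P(Z=II)·p_II = 0.06 × 0.0255828 = 0.00153497
  P(Z=III)·p_III = 0.37 × 3.92719e-18 = 1.45306e-18
Denominator: 0.160778 + 0.00153497 + 1.45306e-18 = 0.162312
Responsibility of Setting I: 0.160778 / 0.162312 ≈ 0.991

0.991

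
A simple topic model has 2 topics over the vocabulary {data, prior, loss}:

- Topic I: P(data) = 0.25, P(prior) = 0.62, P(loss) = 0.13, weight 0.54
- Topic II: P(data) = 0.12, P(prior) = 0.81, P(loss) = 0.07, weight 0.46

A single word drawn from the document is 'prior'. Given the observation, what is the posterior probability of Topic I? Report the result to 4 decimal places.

Apply Bayes' rule: the posterior for each component is proportional to its prior times its likelihood at x.
Evaluate each component's likelihood at the observed value:
  L_I = 0.62
  L_II = 0.81
Prior × likelihood for each component:
  π_I·L_I = 0.54 × 0.62 = 0.3348
  π_II·L_II = 0.46 × 0.81 = 0.3726
Sum: 0.3348 + 0.3726 = 0.7074
P(Topic I | 'prior') ≈ 0.4733

0.4733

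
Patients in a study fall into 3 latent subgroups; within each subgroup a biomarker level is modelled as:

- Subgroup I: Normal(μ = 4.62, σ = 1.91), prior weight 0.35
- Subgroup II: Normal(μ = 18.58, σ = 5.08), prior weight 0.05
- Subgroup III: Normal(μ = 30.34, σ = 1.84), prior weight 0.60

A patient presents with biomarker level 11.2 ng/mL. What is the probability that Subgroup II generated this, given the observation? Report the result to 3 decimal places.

The responsibility of component k is w_k f_k(x) divided by Σ_j w_j f_j(x).
Component likelihoods at x = 11.2 ng/mL:
  L_I = (1/(1.91·√(2π)))·exp(−(11.2−4.62)²/(2·1.91²)) = 0.208870·exp(-5.93410) = 0.000553004
  L_II = (1/(5.08·√(2π)))·exp(−(11.2−18.58)²/(2·5.08²)) = 0.078532·exp(-1.05525) = 0.0273374
  L_III = (1/(1.84·√(2π)))·exp(−(11.2−30.34)²/(2·1.84²)) = 0.216816·exp(-54.10261) = 6.91237e-25
Unnormalised posteriors:
  w_I·L_I = 0.35 × 0.000553004 = 0.000193552
  w_II·L_II = 0.05 × 0.0273374 = 0.00136687
  w_III·L_III = 0.60 × 6.91237e-25 = 4.14742e-25
Denominator: 0.000193552 + 0.00136687 + 4.14742e-25 = 0.00156042
P(Subgroup II | the observation) ≈ 0.876

0.876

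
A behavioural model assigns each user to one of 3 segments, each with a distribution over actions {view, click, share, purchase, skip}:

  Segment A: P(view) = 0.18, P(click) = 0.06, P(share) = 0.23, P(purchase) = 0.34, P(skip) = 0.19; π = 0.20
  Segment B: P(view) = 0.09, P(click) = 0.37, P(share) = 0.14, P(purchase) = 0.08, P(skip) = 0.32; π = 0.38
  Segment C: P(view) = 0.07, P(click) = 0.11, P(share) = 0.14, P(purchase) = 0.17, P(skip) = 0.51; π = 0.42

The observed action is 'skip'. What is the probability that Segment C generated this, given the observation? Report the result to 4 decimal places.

0.5730

Posterior ∝ prior × likelihood, so P(k | x) ∝ π_k f_k(x); normalise over all components.
Categorical probabilities:
  f_A = P(skip | comp) = 0.19
  f_B = P(skip | comp) = 0.32
  f_C = P(skip | comp) = 0.51
Unnormalised posteriors:
  π_A·f_A = 0.20 × 0.19 = 0.038
  π_B·f_B = 0.38 × 0.32 = 0.1216
  π_C·f_C = 0.42 × 0.51 = 0.2142
Evidence: 0.038 + 0.1216 + 0.2142 = 0.3738
P(Segment C | the observation) ≈ 0.5730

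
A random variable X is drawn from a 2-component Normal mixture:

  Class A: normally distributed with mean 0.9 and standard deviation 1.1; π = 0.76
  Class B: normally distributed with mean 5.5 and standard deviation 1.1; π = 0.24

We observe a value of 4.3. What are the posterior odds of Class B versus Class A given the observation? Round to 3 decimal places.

Since P(k|x) ∝ π_k f_k(x), the posterior odds are π_i f_i(x) / (π_j f_j(x)).
Evaluate each component's likelihood at the observed value:
  L_A = (1/(1.1·√(2π)))·exp(−(4.3−0.9)²/(2·1.1²)) = 0.362675·exp(-4.77686) = 0.0030546
  L_B = (1/(1.1·√(2π)))·exp(−(4.3−5.5)²/(2·1.1²)) = 0.362675·exp(-0.59504) = 0.20003
Odds = (0.24/0.76) × (0.20003/0.0030546) = 0.315789 × 65.4848 ≈ 20.679

20.679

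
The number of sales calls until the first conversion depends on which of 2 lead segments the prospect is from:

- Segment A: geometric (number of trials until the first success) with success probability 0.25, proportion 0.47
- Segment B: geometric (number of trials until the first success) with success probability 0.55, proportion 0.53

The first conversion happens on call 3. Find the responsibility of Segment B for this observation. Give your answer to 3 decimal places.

The responsibility of component k is w_k f_k(x) divided by Σ_j w_j f_j(x).
Evaluate each component's likelihood at the observed value:
  L_A = 0.25·(1−0.25)^2 = 0.25·0.5625 = 0.140625
  L_B = 0.55·(1−0.55)^2 = 0.55·0.2025 = 0.111375
Unnormalised posteriors:
  w_A·L_A = 0.47 × 0.140625 = 0.0660937
  w_B·L_B = 0.53 × 0.111375 = 0.0590287
Sum: 0.0660937 + 0.0590287 = 0.125122
P(Segment B | the observation) ≈ 0.472

0.472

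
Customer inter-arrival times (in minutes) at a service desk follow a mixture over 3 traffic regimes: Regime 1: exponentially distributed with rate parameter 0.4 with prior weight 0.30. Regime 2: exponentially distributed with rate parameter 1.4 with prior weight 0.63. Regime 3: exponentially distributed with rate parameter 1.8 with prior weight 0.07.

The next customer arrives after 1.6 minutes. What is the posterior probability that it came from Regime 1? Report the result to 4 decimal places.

Posterior ∝ prior × likelihood, so P(k | x) ∝ π_k f_k(x); normalise over all components.
Evaluate each component's likelihood at the observed value:
  p_1 = 0.4·e^(−0.4·1.6) = 0.4·e^(−0.6400) = 0.210917
  p_2 = 1.4·e^(−1.4·1.6) = 1.4·e^(−2.2400) = 0.149042
  p_3 = 1.8·e^(−1.8·1.6) = 1.8·e^(−2.8800) = 0.101043
Prior × likelihood for each component:
  π_1·p_1 = 0.30 × 0.210917 = 0.0632751
  π_2·p_2 = 0.63 × 0.149042 = 0.0938964
  π_3·p_3 = 0.07 × 0.101043 = 0.00707298
Evidence: 0.0632751 + 0.0938964 + 0.00707298 = 0.164244
So the posterior for Regime 1 is 0.0632751 / 0.164244 ≈ 0.3852.

0.3852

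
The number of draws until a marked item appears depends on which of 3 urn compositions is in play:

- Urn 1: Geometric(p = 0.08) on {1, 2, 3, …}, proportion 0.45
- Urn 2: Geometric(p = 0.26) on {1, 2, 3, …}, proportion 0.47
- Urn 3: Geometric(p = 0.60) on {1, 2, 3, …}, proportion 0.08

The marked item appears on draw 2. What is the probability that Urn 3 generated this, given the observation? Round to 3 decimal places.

0.135

P(component k | x) = w_k·f_k(x) / marginal(x), where marginal(x) = Σ_j w_j·f_j(x).
Evaluate each component's likelihood at the observed value:
  f_1 = 0.08·(1−0.08)^1 = 0.08·0.92 = 0.0736
  f_2 = 0.26·(1−0.26)^1 = 0.26·0.74 = 0.1924
  f_3 = 0.60·(1−0.60)^1 = 0.60·0.4 = 0.24
Unnormalised posteriors:
  w_1·f_1 = 0.45 × 0.0736 = 0.03312
  w_2·f_2 = 0.47 × 0.1924 = 0.090428
  w_3·f_3 = 0.08 × 0.24 = 0.0192
Marginal: 0.03312 + 0.090428 + 0.0192 = 0.142748
P(Urn 3 | data) = 0.0192 / 0.142748 ≈ 0.135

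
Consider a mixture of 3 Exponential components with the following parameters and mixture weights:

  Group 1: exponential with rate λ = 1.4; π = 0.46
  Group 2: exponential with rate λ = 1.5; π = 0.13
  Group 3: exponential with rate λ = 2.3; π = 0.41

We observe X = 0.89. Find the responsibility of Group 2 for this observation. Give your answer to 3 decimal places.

0.143

P(component k | x) = P(Z=k)·f_k(x) / marginal(x), where marginal(x) = Σ_j P(Z=j)·f_j(x).
Exponential densities:
  f_1 = 0.402714
  f_2 = 0.394737
  f_3 = 0.29698
Weight by the priors:
  P(Z=1)·f_1 = 0.46 × 0.402714 = 0.185249
  P(Z=2)·f_2 = 0.13 × 0.394737 = 0.0513158
  P(Z=3)·f_3 = 0.41 × 0.29698 = 0.121762
Sum: 0.185249 + 0.0513158 + 0.121762 = 0.358326
P(Group 2 | x) ≈ 0.143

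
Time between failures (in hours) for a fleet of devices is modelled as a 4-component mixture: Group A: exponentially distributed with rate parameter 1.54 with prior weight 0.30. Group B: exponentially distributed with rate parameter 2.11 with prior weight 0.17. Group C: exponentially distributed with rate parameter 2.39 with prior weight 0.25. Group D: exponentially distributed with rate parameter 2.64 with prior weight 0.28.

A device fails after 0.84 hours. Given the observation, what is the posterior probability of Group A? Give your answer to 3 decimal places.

P(component k | x) = P(Z=k)·f_k(x) / marginal(x), where marginal(x) = Σ_j P(Z=j)·f_j(x).
Component likelihoods at x = 0.84 hours:
  L_A = 1.54·e^(−1.54·0.84) = 1.54·e^(−1.2936) = 0.422394
  L_B = 2.11·e^(−2.11·0.84) = 2.11·e^(−1.7724) = 0.358541
  L_C = 2.39·e^(−2.39·0.84) = 2.39·e^(−2.0076) = 0.321002
  L_D = 2.64·e^(−2.64·0.84) = 2.64·e^(−2.2176) = 0.287417
Weight by the priors:
  P(Z=A)·L_A = 0.30 × 0.422394 = 0.126718
  P(Z=B)·L_B = 0.17 × 0.358541 = 0.060952
  P(Z=C)·L_C = 0.25 × 0.321002 = 0.0802506
  P(Z=D)·L_D = 0.28 × 0.287417 = 0.0804768
Sum: 0.126718 + 0.060952 + 0.0802506 + 0.0804768 = 0.348397
So the posterior for Group A is 0.126718 / 0.348397 ≈ 0.364.

0.364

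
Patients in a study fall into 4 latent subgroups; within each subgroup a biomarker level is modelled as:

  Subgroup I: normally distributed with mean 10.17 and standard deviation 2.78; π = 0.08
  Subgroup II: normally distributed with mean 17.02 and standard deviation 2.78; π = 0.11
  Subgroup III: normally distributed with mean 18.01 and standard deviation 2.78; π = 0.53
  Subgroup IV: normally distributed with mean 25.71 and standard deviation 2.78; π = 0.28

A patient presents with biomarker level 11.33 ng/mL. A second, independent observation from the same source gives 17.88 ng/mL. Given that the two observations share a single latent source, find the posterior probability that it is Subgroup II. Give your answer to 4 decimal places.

0.2935

The responsibility of component k is π_k f_k(x) divided by Σ_j π_j f_j(x).
Since both observations come from the same component, the likelihood for component k is f_k(x₁)·f_k(x₂).
  f_I = [0.13154] × [0.00306652] = 0.00040337
  f_II = [0.0176679] × [0.136799] = 0.00241695
  f_III = [0.00800011] × [0.143348] = 0.0011468
  f_IV = [2.22218e-07] × [0.002718] = 6.03991e-10
Prior × likelihood for each component:
  π_I·f_I = 0.08 × 0.00040337 = 3.22696e-05
  π_II·f_II = 0.11 × 0.00241695 = 0.000265865
  π_III·f_III = 0.53 × 0.0011468 = 0.000607802
  π_IV·f_IV = 0.28 × 6.03991e-10 = 1.69117e-10
Marginal: 3.22696e-05 + 0.000265865 + 0.000607802 + 1.69117e-10 = 0.000905937
P(Subgroup II | data) ≈ 0.2935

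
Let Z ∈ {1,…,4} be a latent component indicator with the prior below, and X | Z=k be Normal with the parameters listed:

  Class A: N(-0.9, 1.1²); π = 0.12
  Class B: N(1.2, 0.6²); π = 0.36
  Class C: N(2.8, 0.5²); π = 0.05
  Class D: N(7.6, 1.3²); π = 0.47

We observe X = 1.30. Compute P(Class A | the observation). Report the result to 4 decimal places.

0.0243

The responsibility of component k is w_k f_k(x) divided by Σ_j w_j f_j(x).
Component likelihoods at x = 1.30:
  L_A = (1/(1.1·√(2π)))·exp(−(1.30−-0.9)²/(2·1.1²)) = 0.362675·exp(-2.00000) = 0.0490827
  L_B = (1/(0.6·√(2π)))·exp(−(1.30−1.2)²/(2·0.6²)) = 0.664904·exp(-0.01389) = 0.655733
  L_C = (1/(0.5·√(2π)))·exp(−(1.30−2.8)²/(2·0.5²)) = 0.797885·exp(-4.50000) = 0.0088637
  L_D = (1/(1.3·√(2π)))·exp(−(1.30−7.6)²/(2·1.3²)) = 0.306879·exp(-11.74260) = 2.43904e-06
Prior × likelihood for each component:
  w_A·L_A = 0.12 × 0.0490827 = 0.00588992
  w_B·L_B = 0.36 × 0.655733 = 0.236064
  w_C·L_C = 0.05 × 0.0088637 = 0.000443185
  w_D·L_D = 0.47 × 2.43904e-06 = 1.14635e-06
Normaliser: 0.00588992 + 0.236064 + 0.000443185 + 1.14635e-06 = 0.242398
P(Class A | x) = 0.00588992 / 0.242398 ≈ 0.0243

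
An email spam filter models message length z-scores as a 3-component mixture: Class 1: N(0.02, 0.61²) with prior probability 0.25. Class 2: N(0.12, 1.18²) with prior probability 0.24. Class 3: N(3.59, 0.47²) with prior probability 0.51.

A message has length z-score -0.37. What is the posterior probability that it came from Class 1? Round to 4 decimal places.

0.6416

The responsibility of component k is π_k f_k(x) divided by Σ_j π_j f_j(x).
Evaluate each component's likelihood at the observed value:
  L_1 = 0.533113
  L_2 = 0.310159
  L_3 = 3.26301e-16
Multiply by the mixture weights:
  π_1·L_1 = 0.25 × 0.533113 = 0.133278
  π_2·L_2 = 0.24 × 0.310159 = 0.0744381
  π_3·L_3 = 0.51 × 3.26301e-16 = 1.66414e-16
Evidence: 0.133278 + 0.0744381 + 1.66414e-16 = 0.207716
So the posterior for Class 1 is 0.133278 / 0.207716 ≈ 0.6416.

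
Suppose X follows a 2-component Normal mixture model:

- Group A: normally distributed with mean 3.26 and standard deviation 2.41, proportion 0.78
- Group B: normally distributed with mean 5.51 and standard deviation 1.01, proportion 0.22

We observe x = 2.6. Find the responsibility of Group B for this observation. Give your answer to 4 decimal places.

By Bayes' theorem, P(k | x) = π_k f_k(x) / Σ_j π_j f_j(x).
Evaluate each component's likelihood at the observed value:
  p_A = 0.159444
  p_B = 0.00622295
Weight by the priors:
  π_A·p_A = 0.78 × 0.159444 = 0.124366
  π_B·p_B = 0.22 × 0.00622295 = 0.00136905
Marginal: 0.124366 + 0.00136905 = 0.125735
P(Group B | data) ≈ 0.0109

0.0109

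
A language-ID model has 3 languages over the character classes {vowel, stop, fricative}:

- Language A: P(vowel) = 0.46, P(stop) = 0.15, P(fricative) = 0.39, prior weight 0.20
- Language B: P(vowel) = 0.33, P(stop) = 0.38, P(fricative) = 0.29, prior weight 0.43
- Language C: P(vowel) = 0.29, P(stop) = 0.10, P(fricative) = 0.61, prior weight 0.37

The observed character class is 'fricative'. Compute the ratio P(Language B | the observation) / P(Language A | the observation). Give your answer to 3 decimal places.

Only the two components matter; the odds are (w_i f_i(x)) / (w_j f_j(x)).
Component likelihoods at x = 'fricative':
  L_A = P(fricative | comp) = 0.39
  L_B = P(fricative | comp) = 0.29
  L_C = P(fricative | comp) = 0.61
Posterior odds = (w_B·L_B) / (w_A·L_A) = (0.43·0.29) / (0.20·0.39) = 0.1247 / 0.078 ≈ 1.599

1.599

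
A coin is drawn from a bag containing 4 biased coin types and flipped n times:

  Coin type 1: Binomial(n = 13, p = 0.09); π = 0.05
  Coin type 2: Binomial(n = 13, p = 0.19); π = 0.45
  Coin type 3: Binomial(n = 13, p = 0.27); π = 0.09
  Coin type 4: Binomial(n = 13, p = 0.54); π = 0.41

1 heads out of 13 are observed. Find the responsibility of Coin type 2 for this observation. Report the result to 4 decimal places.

0.7708

By Bayes' theorem, P(k | x) = w_k f_k(x) / Σ_j w_j f_j(x).
Evaluate each component's likelihood at the observed value:
  f_1 = C(13,1)·0.09^1·0.91^12 = 13·0.09·0.322475 = 0.377296
  f_2 = C(13,1)·0.19^1·0.81^12 = 13·0.19·0.0797664 = 0.197023
  f_3 = C(13,1)·0.27^1·0.73^12 = 13·0.27·0.022902 = 0.0803862
  f_4 = C(13,1)·0.54^1·0.46^12 = 13·0.54·8.97623e-05 = 0.000630131
Weight by the priors:
  w_1·f_1 = 0.05 × 0.377296 = 0.0188648
  w_2·f_2 = 0.45 × 0.197023 = 0.0886604
  w_3·f_3 = 0.09 × 0.0803862 = 0.00723476
  w_4·f_4 = 0.41 × 0.000630131 = 0.000258354
Normaliser: 0.0188648 + 0.0886604 + 0.00723476 + 0.000258354 = 0.115018
So the posterior for Coin type 2 is 0.0886604 / 0.115018 ≈ 0.7708.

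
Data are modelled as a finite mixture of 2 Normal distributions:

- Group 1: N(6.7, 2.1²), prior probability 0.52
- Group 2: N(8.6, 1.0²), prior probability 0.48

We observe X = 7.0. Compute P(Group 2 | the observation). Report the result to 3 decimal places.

0.353

The responsibility of component k is P(Z=k) f_k(x) divided by Σ_j P(Z=j) f_j(x).
Normal densities:
  L_1 = 0.188044
  L_2 = 0.110921
Multiply by the mixture weights:
  P(Z=1)·L_1 = 0.52 × 0.188044 = 0.0977828
  P(Z=2)·L_2 = 0.48 × 0.110921 = 0.053242
Normaliser: 0.0977828 + 0.053242 = 0.151025
Responsibility of Group 2: 0.053242 / 0.151025 ≈ 0.353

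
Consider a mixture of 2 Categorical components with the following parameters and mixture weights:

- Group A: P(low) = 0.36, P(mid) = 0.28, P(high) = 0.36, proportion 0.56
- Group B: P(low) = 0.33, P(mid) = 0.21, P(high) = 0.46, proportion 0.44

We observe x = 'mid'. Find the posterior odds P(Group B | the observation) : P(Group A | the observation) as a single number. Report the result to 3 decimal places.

Only the two components matter; the odds are (π_i f_i(x)) / (π_j f_j(x)).
Categorical probabilities:
  f_A = P(mid | comp) = 0.28
  f_B = P(mid | comp) = 0.21
Posterior odds = (π_B·f_B) / (π_A·f_A) = (0.44·0.21) / (0.56·0.28) = 0.0924 / 0.1568 ≈ 0.589

0.589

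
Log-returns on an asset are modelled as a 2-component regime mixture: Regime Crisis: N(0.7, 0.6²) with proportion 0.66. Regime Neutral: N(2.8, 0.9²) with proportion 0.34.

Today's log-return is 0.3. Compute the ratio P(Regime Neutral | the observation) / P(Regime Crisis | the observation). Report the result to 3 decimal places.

The posterior odds equal the prior odds times the likelihood ratio: (P(Z=i)/P(Z=j))·(f_i(x)/f_j(x)).
Component likelihoods at x = 0.3:
  f_Crisis = (1/(0.6·√(2π)))·exp(−(0.3−0.7)²/(2·0.6²)) = 0.664904·exp(-0.22222) = 0.532413
  f_Neutral = (1/(0.9·√(2π)))·exp(−(0.3−2.8)²/(2·0.9²)) = 0.443269·exp(-3.85802) = 0.00935726
Odds = (0.34/0.66) × (0.00935726/0.532413) = 0.515152 × 0.0175752 ≈ 0.009

0.009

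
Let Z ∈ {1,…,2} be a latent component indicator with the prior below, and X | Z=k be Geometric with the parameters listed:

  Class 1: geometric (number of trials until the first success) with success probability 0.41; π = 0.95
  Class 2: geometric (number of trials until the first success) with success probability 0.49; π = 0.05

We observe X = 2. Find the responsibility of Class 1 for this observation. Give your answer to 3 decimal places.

0.948

The responsibility of component k is π_k f_k(x) divided by Σ_j π_j f_j(x).
Component likelihoods at x = 2:
  L_1 = 0.41·(1−0.41)^1 = 0.41·0.59 = 0.2419
  L_2 = 0.49·(1−0.49)^1 = 0.49·0.51 = 0.2499
Prior × likelihood for each component:
  π_1·L_1 = 0.95 × 0.2419 = 0.229805
  π_2·L_2 = 0.05 × 0.2499 = 0.012495
Normaliser: 0.229805 + 0.012495 = 0.2423
Responsibility of Class 1: 0.229805 / 0.2423 ≈ 0.948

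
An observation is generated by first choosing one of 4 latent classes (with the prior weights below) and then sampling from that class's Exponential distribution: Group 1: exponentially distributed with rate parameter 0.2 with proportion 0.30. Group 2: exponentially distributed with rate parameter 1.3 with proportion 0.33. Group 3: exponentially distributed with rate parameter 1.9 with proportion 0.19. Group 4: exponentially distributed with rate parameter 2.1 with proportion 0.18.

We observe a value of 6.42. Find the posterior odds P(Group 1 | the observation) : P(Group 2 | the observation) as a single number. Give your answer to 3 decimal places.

163.186

Posterior odds = (w_i f_i(x)) / (w_j f_j(x)); the normalising sum cancels.
Component likelihoods at x = 6.42:
  L_1 = 0.0553855
  L_2 = 0.000308547
  L_3 = 9.577e-06
  L_4 = 2.93131e-06
Odds = (0.30/0.33) × (0.0553855/0.000308547) = 0.909091 × 179.504 ≈ 163.186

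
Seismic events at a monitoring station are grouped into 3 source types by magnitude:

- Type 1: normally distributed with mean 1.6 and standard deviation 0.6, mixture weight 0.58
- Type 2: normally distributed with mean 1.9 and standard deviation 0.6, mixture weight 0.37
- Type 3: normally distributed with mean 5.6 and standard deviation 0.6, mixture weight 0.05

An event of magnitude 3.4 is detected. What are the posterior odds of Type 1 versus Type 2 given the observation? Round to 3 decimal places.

Only the two components matter; the odds are (π_i f_i(x)) / (π_j f_j(x)).
Component likelihoods at x = 3.4:
  L_1 = (1/(0.6·√(2π)))·exp(−(3.4−1.6)²/(2·0.6²)) = 0.664904·exp(-4.50000) = 0.00738641
  L_2 = (1/(0.6·√(2π)))·exp(−(3.4−1.9)²/(2·0.6²)) = 0.664904·exp(-3.12500) = 0.0292138
  L_3 = (1/(0.6·√(2π)))·exp(−(3.4−5.6)²/(2·0.6²)) = 0.664904·exp(-6.72222) = 0.000800451
Posterior odds = (π_1·L_1) / (π_2·L_2) = (0.58·0.00738641) / (0.37·0.0292138) = 0.00428412 / 0.0108091 ≈ 0.396

0.396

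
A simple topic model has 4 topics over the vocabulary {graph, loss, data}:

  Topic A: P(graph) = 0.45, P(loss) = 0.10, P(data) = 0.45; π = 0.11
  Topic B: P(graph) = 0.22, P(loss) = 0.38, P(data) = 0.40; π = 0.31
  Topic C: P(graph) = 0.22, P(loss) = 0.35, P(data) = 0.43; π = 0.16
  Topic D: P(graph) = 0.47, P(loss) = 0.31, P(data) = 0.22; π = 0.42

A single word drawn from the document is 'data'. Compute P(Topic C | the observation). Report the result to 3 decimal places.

Apply Bayes' rule: the posterior for each component is proportional to its prior times its likelihood at x.
Component likelihoods at x = 'data':
  L_A = P(data | comp) = 0.45
  L_B = P(data | comp) = 0.40
  L_C = P(data | comp) = 0.43
  L_D = P(data | comp) = 0.22
Multiply by the mixture weights:
  π_A·L_A = 0.11 × 0.45 = 0.0495
  π_B·L_B = 0.31 × 0.4 = 0.124
  π_C·L_C = 0.16 × 0.43 = 0.0688
  π_D·L_D = 0.42 × 0.22 = 0.0924
Marginal: 0.0495 + 0.124 + 0.0688 + 0.0924 = 0.3347
P(Topic C | data) = 0.0688 / 0.3347 ≈ 0.206

0.206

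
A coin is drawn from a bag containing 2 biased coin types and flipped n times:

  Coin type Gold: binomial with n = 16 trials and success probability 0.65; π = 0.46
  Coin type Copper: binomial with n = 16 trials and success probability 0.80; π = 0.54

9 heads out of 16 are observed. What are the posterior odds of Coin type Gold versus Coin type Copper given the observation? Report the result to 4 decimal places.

Only the two components matter; the odds are (P(Z=i) f_i(x)) / (P(Z=j) f_j(x)).
Evaluate each component's likelihood at the observed value:
  p_Gold = C(16,9)·0.65^9·0.35^7 = 11440·0.0207119·0.000643393 = 0.152448
  p_Copper = C(16,9)·0.80^9·0.20^7 = 11440·0.134218·1.28e-05 = 0.0196538
Odds = (0.46/0.54) × (0.152448/0.0196538) = 0.851852 × 7.75669 ≈ 6.6076

6.6076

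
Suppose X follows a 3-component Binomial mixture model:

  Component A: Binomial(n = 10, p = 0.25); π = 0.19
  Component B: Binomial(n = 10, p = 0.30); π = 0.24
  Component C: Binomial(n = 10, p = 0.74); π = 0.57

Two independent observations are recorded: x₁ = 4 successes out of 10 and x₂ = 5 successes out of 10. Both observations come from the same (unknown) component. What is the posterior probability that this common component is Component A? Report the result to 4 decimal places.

0.2219

Apply Bayes' rule: the posterior for each component is proportional to its prior times its likelihood at x.
Since both observations come from the same component, the likelihood for component k is f_k(x₁)·f_k(x₂).
  L_A = [0.145998] × [0.0583992] = 0.00852617
  L_B = [0.200121] × [0.102919] = 0.0205963
  L_C = [0.019453] × [0.0664394] = 0.00129245
Multiply by the mixture weights:
  π_A·L_A = 0.19 × 0.00852617 = 0.00161997
  π_B·L_B = 0.24 × 0.0205963 = 0.00494312
  π_C·L_C = 0.57 × 0.00129245 = 0.000736694
Evidence: 0.00161997 + 0.00494312 + 0.000736694 = 0.00729978
Responsibility of Component A: 0.00161997 / 0.00729978 ≈ 0.2219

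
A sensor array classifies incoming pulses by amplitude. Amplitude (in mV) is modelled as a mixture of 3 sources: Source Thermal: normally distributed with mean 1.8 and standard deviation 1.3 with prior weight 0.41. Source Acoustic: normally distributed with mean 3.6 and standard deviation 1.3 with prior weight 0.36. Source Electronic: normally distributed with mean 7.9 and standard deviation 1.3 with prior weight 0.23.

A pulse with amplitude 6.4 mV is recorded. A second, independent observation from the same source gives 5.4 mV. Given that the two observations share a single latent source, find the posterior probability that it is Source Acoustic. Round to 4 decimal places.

0.4216

Apply Bayes' rule: the posterior for each component is proportional to its prior times its likelihood at x.
Since both observations come from the same component, the likelihood for component k is f_k(x₁)·f_k(x₂).
  f_Thermal = [(1/(1.3·√(2π)))·exp(−(6.4−1.8)²/(2·1.3²)) = 0.306879·exp(-6.26036) = 0.000586312] × [0.0066335] = 3.8893e-06
  f_Acoustic = [(1/(1.3·√(2π)))·exp(−(6.4−3.6)²/(2·1.3²)) = 0.306879·exp(-2.31953) = 0.0301723] × [0.117669] = 0.00355034
  f_Electronic = [(1/(1.3·√(2π)))·exp(−(6.4−7.9)²/(2·1.3²)) = 0.306879·exp(-0.66568) = 0.157712] × [0.0482956] = 0.0076168
Unnormalised posteriors:
  P(Z=Thermal)·f_Thermal = 0.41 × 3.8893e-06 = 1.59461e-06
  P(Z=Acoustic)·f_Acoustic = 0.36 × 0.00355034 = 0.00127812
  P(Z=Electronic)·f_Electronic = 0.23 × 0.0076168 = 0.00175186
Marginal: 1.59461e-06 + 0.00127812 + 0.00175186 = 0.00303158
So the posterior for Source Acoustic is 0.00127812 / 0.00303158 ≈ 0.4216.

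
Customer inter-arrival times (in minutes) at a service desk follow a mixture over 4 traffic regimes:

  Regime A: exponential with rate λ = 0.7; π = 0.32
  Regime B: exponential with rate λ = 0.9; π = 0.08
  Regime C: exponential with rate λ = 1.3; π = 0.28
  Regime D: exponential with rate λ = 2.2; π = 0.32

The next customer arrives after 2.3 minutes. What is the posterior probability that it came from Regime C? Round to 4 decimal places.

0.2389

P(component k | x) = P(Z=k)·f_k(x) / marginal(x), where marginal(x) = Σ_j P(Z=j)·f_j(x).
Evaluate each component's likelihood at the observed value:
  f_A = 0.139921
  f_B = 0.113567
  f_C = 0.0653737
  f_D = 0.0139602
Weight by the priors:
  P(Z=A)·f_A = 0.32 × 0.139921 = 0.0447748
  P(Z=B)·f_B = 0.08 × 0.113567 = 0.00908538
  P(Z=C)·f_C = 0.28 × 0.0653737 = 0.0183046
  P(Z=D)·f_D = 0.32 × 0.0139602 = 0.00446727
Normaliser: 0.0447748 + 0.00908538 + 0.0183046 + 0.00446727 = 0.0766321
P(Regime C | the observation) ≈ 0.2389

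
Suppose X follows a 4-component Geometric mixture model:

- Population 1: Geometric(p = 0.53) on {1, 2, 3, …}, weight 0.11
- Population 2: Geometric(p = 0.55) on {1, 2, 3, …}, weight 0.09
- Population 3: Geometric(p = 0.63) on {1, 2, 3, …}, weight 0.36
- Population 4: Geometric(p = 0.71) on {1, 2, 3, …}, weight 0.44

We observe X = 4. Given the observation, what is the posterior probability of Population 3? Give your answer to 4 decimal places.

0.3872

Apply Bayes' rule: the posterior for each component is proportional to its prior times its likelihood at x.
Evaluate each component's likelihood at the observed value:
  f_1 = 0.53·(1−0.53)^3 = 0.53·0.103823 = 0.0550262
  f_2 = 0.55·(1−0.55)^3 = 0.55·0.091125 = 0.0501187
  f_3 = 0.63·(1−0.63)^3 = 0.63·0.050653 = 0.0319114
  f_4 = 0.71·(1−0.71)^3 = 0.71·0.024389 = 0.0173162
Unnormalised posteriors:
  π_1·f_1 = 0.11 × 0.0550262 = 0.00605288
  π_2·f_2 = 0.09 × 0.0501187 = 0.00451069
  π_3·f_3 = 0.36 × 0.0319114 = 0.0114881
  π_4·f_4 = 0.44 × 0.0173162 = 0.00761912
Denominator: 0.00605288 + 0.00451069 + 0.0114881 + 0.00761912 = 0.0296708
So the posterior for Population 3 is 0.0114881 / 0.0296708 ≈ 0.3872.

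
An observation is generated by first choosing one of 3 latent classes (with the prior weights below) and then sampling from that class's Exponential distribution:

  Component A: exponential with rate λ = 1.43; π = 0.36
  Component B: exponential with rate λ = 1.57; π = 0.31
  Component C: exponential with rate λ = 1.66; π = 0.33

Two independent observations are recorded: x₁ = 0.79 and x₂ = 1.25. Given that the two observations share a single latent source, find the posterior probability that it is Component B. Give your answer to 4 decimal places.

By Bayes' theorem, P(k | x) = π_k f_k(x) / Σ_j π_j f_j(x).
Since both observations come from the same component, the likelihood for component k is f_k(x₁)·f_k(x₂).
  p_A = [0.462076] × [0.239351] = 0.110598
  p_B = [0.454197] × [0.220596] = 0.100194
  p_C = [0.447275] × [0.208424] = 0.0932226
Multiply by the mixture weights:
  π_A·p_A = 0.36 × 0.110598 = 0.0398154
  π_B·p_B = 0.31 × 0.100194 = 0.0310601
  π_C·p_C = 0.33 × 0.0932226 = 0.0307635
Evidence: 0.0398154 + 0.0310601 + 0.0307635 = 0.101639
So the posterior for Component B is 0.0310601 / 0.101639 ≈ 0.3056.

0.3056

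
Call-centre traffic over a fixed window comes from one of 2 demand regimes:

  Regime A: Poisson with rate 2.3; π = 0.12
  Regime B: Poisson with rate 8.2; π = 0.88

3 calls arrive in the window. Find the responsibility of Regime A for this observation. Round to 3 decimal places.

0.523

Posterior ∝ prior × likelihood, so P(k | x) ∝ w_k f_k(x); normalise over all components.
Poisson probabilities:
  L_A = e^(−2.3)·2.3^3/3! = 0.203308
  L_B = e^(−8.2)·8.2^3/3! = 0.0252392
Unnormalised posteriors:
  w_A·L_A = 0.12 × 0.203308 = 0.024397
  w_B·L_B = 0.88 × 0.0252392 = 0.0222105
Marginal: 0.024397 + 0.0222105 = 0.0466075
So the posterior for Regime A is 0.024397 / 0.0466075 ≈ 0.523.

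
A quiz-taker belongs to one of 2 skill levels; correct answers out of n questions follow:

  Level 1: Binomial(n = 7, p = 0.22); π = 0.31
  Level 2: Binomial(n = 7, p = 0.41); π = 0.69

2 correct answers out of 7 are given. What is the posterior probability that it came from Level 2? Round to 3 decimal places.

By Bayes' theorem, P(k | x) = π_k f_k(x) / Σ_j π_j f_j(x).
Component likelihoods at x = 2 correct answers out of 7:
  L_1 = C(7,2)·0.22^2·0.78^5 = 21·0.0484·0.288717 = 0.293452
  L_2 = C(7,2)·0.41^2·0.59^5 = 21·0.1681·0.0714924 = 0.252375
Multiply by the mixture weights:
  π_1·L_1 = 0.31 × 0.293452 = 0.0909702
  π_2·L_2 = 0.69 × 0.252375 = 0.174139
Sum: 0.0909702 + 0.174139 = 0.265109
Responsibility of Level 2: 0.174139 / 0.265109 ≈ 0.657

0.657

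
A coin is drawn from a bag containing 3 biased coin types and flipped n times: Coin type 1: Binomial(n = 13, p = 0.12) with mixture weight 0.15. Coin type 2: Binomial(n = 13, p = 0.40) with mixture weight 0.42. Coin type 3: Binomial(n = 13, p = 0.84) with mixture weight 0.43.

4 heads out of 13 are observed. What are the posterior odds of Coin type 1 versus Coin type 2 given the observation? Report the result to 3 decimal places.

0.091

Since P(k|x) ∝ π_k f_k(x), the posterior odds are π_i f_i(x) / (π_j f_j(x)).
Evaluate each component's likelihood at the observed value:
  p_1 = 0.0469218
  p_2 = 0.184462
  p_3 = 2.44626e-05
Posterior odds = (π_1·p_1) / (π_2·p_2) = (0.15·0.0469218) / (0.42·0.184462) = 0.00703828 / 0.0774741 ≈ 0.091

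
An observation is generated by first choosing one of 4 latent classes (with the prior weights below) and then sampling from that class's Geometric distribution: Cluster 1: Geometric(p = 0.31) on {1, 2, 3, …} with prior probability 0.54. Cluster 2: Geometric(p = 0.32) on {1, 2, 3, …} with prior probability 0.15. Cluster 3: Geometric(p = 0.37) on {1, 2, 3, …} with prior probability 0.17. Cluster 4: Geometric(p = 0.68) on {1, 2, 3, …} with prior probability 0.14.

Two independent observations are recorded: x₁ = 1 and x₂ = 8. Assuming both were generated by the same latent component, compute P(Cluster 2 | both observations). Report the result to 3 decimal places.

By Bayes' theorem, P(k | x) = w_k f_k(x) / Σ_j w_j f_j(x).
Since both observations come from the same component, the likelihood for component k is f_k(x₁)·f_k(x₂).
  L_1 = [0.31·(1−0.31)^0 = 0.31·1 = 0.31] × [0.0230837] = 0.00715595
  L_2 = [0.32·(1−0.32)^0 = 0.32·1 = 0.32] × [0.0215136] = 0.00688434
  L_3 = [0.37·(1−0.37)^0 = 0.37·1 = 0.37] × [0.0145742] = 0.00539246
  L_4 = [0.68·(1−0.68)^0 = 0.68·1 = 0.68] × [0.000233646] = 0.000158879
Prior × likelihood for each component:
  w_1·L_1 = 0.54 × 0.00715595 = 0.00386421
  w_2·L_2 = 0.15 × 0.00688434 = 0.00103265
  w_3·L_3 = 0.17 × 0.00539246 = 0.000916719
  w_4·L_4 = 0.14 × 0.000158879 = 2.22431e-05
Sum: 0.00386421 + 0.00103265 + 0.000916719 + 2.22431e-05 = 0.00583582
So the posterior for Cluster 2 is 0.00103265 / 0.00583582 ≈ 0.177.

0.177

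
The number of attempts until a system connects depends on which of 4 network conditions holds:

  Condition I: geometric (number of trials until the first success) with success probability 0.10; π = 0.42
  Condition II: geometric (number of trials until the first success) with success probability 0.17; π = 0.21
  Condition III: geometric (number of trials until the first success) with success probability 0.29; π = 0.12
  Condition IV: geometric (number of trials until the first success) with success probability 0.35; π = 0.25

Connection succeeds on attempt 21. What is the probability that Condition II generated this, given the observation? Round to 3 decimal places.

0.143

Posterior ∝ prior × likelihood, so P(k | x) ∝ w_k f_k(x); normalise over all components.
Component likelihoods at x = 21:
  L_I = 0.0121577
  L_II = 0.00409271
  L_III = 0.000307302
  L_IV = 6.34359e-05
Weight by the priors:
  w_I·L_I = 0.42 × 0.0121577 = 0.00510622
  w_II·L_II = 0.21 × 0.00409271 = 0.000859469
  w_III·L_III = 0.12 × 0.000307302 = 3.68762e-05
  w_IV·L_IV = 0.25 × 6.34359e-05 = 1.5859e-05
Normaliser: 0.00510622 + 0.000859469 + 3.68762e-05 + 1.5859e-05 = 0.00601842
So the posterior for Condition II is 0.000859469 / 0.00601842 ≈ 0.143.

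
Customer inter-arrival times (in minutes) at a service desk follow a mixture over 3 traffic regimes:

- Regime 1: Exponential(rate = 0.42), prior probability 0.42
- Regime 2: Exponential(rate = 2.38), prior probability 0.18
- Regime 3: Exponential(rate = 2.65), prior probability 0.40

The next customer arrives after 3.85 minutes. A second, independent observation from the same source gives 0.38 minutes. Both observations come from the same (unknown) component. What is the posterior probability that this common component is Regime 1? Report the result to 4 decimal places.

Apply Bayes' rule: the posterior for each component is proportional to its prior times its likelihood at x.
Since both observations come from the same component, the likelihood for component k is f_k(x₁)·f_k(x₂).
  L_1 = [0.42·e^(−0.42·3.85) = 0.42·e^(−1.6170) = 0.0833672] × [0.358044] = 0.0298491
  L_2 = [2.38·e^(−2.38·3.85) = 2.38·e^(−9.1630) = 0.000249538] × [0.963388] = 0.000240402
  L_3 = [2.65·e^(−2.65·3.85) = 2.65·e^(−10.2025) = 9.82554e-05] × [0.96808] = 9.51191e-05
Multiply by the mixture weights:
  π_1·L_1 = 0.42 × 0.0298491 = 0.0125366
  π_2·L_2 = 0.18 × 0.000240402 = 4.32723e-05
  π_3·L_3 = 0.40 × 9.51191e-05 = 3.80476e-05
Evidence: 0.0125366 + 4.32723e-05 + 3.80476e-05 = 0.0126179
P(Regime 1 | x₁,x₂) = 0.0125366 / 0.0126179 ≈ 0.9936

0.9936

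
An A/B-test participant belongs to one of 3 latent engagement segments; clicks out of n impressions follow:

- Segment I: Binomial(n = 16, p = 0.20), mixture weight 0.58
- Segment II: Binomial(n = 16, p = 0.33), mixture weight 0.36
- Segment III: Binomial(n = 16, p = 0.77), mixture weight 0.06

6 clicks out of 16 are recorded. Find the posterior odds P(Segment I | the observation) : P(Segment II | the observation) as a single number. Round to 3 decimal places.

0.470

The posterior odds equal the prior odds times the likelihood ratio: (π_i/π_j)·(f_i(x)/f_j(x)).
Component likelihoods at x = 6 clicks out of 16:
  p_I = C(16,6)·0.20^6·0.80^10 = 8008·6.4e-05·0.107374 = 0.0550306
  p_II = C(16,6)·0.33^6·0.67^10 = 8008·0.00129147·0.0182284 = 0.188519
  p_III = C(16,6)·0.77^6·0.23^10 = 8008·0.208422·4.14265e-07 = 0.000691428
0.0319177 / 0.0678669 ≈ 0.470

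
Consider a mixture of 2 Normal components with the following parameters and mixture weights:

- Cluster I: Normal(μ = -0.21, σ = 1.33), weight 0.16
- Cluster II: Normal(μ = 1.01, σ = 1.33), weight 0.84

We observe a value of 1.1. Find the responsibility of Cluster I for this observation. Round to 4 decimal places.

Apply Bayes' rule: the posterior for each component is proportional to its prior times its likelihood at x.
Component likelihoods at x = 1.1:
  p_I = (1/(1.33·√(2π)))·exp(−(1.1−-0.21)²/(2·1.33²)) = 0.299957·exp(-0.48508) = 0.184669
  p_II = (1/(1.33·√(2π)))·exp(−(1.1−1.01)²/(2·1.33²)) = 0.299957·exp(-0.00229) = 0.299271
Weight by the priors:
  π_I·p_I = 0.16 × 0.184669 = 0.029547
  π_II·p_II = 0.84 × 0.299271 = 0.251387
Denominator: 0.029547 + 0.251387 = 0.280934
So the posterior for Cluster I is 0.029547 / 0.280934 ≈ 0.1052.

0.1052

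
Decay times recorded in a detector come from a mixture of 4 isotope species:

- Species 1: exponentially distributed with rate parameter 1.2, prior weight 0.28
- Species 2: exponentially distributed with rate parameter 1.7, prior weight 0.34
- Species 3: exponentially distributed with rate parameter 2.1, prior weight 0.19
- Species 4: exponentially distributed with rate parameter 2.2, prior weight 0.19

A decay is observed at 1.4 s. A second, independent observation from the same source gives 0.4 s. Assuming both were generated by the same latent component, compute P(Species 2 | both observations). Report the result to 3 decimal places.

0.357

By Bayes' theorem, P(k | x) = π_k f_k(x) / Σ_j π_j f_j(x).
Since both observations come from the same component, the likelihood for component k is f_k(x₁)·f_k(x₂).
  p_1 = [1.2·e^(−1.2·1.4) = 1.2·e^(−1.6800) = 0.223649] × [0.74254] = 0.166068
  p_2 = [1.7·e^(−1.7·1.4) = 1.7·e^(−2.3800) = 0.157336] × [0.861249] = 0.135505
  p_3 = [2.1·e^(−2.1·1.4) = 2.1·e^(−2.9400) = 0.111018] × [0.906592] = 0.100648
  p_4 = [2.2·e^(−2.2·1.4) = 2.2·e^(−3.0800) = 0.10111] × [0.912522] = 0.0922655
Unnormalised posteriors:
  π_1·p_1 = 0.28 × 0.166068 = 0.0464991
  π_2·p_2 = 0.34 × 0.135505 = 0.0460718
  π_3·p_3 = 0.19 × 0.100648 = 0.0191231
  π_4·p_4 = 0.19 × 0.0922655 = 0.0175304
Denominator: 0.0464991 + 0.0460718 + 0.0191231 + 0.0175304 = 0.129225
P(Species 2 | x₁,x₂) = 0.0460718 / 0.129225 ≈ 0.357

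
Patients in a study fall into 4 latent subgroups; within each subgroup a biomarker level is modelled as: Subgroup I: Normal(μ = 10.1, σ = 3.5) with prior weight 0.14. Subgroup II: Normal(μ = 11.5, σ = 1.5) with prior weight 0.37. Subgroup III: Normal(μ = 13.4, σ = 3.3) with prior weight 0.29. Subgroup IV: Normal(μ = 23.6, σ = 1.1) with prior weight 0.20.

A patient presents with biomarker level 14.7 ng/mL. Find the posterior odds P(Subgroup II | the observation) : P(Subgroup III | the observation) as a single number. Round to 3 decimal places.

The posterior odds equal the prior odds times the likelihood ratio: (π_i/π_j)·(f_i(x)/f_j(x)).
Component likelihoods at x = 14.7 ng/mL:
  L_I = (1/(3.5·√(2π)))·exp(−(14.7−10.1)²/(2·3.5²)) = 0.113984·exp(-0.86367) = 0.0480566
  L_II = (1/(1.5·√(2π)))·exp(−(14.7−11.5)²/(2·1.5²)) = 0.265962·exp(-2.27556) = 0.0273248
  L_III = (1/(3.3·√(2π)))·exp(−(14.7−13.4)²/(2·3.3²)) = 0.120892·exp(-0.07759) = 0.111866
  L_IV = (1/(1.1·√(2π)))·exp(−(14.7−23.6)²/(2·1.1²)) = 0.362675·exp(-32.73140) = 2.21029e-15
Posterior odds = (π_II·L_II) / (π_III·L_III) = (0.37·0.0273248) / (0.29·0.111866) = 0.0101102 / 0.0324411 ≈ 0.312

0.312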